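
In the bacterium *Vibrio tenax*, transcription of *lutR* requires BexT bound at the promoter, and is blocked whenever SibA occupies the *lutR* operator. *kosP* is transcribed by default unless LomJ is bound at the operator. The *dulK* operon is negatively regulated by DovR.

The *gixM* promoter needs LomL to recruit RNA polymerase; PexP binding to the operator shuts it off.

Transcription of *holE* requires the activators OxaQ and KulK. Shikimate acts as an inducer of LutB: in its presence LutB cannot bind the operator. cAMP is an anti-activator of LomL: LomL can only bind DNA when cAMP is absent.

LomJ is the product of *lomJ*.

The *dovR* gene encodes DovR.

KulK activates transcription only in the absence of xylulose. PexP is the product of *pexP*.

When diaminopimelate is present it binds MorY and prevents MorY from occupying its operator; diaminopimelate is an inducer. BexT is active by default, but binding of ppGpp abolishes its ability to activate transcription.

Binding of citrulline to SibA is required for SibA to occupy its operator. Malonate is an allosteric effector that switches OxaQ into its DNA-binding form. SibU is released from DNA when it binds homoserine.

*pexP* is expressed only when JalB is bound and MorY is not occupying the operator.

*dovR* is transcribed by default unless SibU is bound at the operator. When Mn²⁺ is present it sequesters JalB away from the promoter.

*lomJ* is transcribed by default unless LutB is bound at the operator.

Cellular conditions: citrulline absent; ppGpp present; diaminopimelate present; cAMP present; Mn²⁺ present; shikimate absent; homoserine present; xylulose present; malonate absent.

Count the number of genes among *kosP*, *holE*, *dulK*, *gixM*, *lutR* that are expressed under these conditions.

Shikimate is absent, so LutB is active.
With repressor LutB bound, *lomJ* is not transcribed.
So LomJ is not produced.
With no repressor bound, *kosP* is transcribed.
→ *kosP* is ON.
Malonate is absent, so OxaQ is inactive.
Xylulose is present, so KulK is inactive.
Required activator OxaQ is absent, so *holE* is not transcribed.
→ *holE* is OFF.
Homoserine is present, so SibU is inactive.
With no repressor bound, *dovR* is transcribed.
So DovR is produced and active.
With repressor DovR bound, *dulK* is not transcribed.
→ *dulK* is OFF.
cAMP is present, so LomL is inactive.
Diaminopimelate is present, so MorY is inactive.
Mn²⁺ is present, so JalB is inactive.
Required activator JalB is absent, so *pexP* is not transcribed.
So PexP is not produced.
Required activator LomL is absent, so *gixM* is not transcribed.
→ *gixM* is OFF.
ppGpp is present, so BexT is inactive.
Citrulline is absent, so SibA is inactive.
Required activator BexT is absent, so *lutR* is not transcribed.
→ *lutR* is OFF.
1 of the 5 genes is transcribed.

1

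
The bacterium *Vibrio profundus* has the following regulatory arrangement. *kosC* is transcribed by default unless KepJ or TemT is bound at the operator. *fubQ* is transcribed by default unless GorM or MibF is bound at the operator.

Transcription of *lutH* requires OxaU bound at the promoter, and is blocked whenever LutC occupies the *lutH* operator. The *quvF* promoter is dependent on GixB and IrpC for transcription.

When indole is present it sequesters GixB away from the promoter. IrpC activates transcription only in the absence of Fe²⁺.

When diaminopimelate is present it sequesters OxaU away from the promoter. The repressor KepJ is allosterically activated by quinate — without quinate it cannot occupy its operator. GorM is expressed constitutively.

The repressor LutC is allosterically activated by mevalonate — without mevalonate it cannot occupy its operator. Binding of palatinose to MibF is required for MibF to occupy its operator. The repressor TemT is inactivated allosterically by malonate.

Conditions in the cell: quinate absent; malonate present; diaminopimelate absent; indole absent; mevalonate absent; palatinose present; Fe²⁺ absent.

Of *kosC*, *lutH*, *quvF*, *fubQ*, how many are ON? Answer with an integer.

3

Quinate is absent, so KepJ is inactive.
Malonate is present, so TemT is inactive.
With no repressor bound, *kosC* is transcribed.
→ *kosC* is ON.
Mevalonate is absent, so LutC is inactive.
Diaminopimelate is absent, so OxaU is active.
No repressor is bound and OxaU is active, so *lutH* is transcribed.
→ *lutH* is ON.
Indole is absent, so GixB is active.
Fe²⁺ is absent, so IrpC is active.
No repressor is bound and GixB and IrpC are active, so *quvF* is transcribed.
→ *quvF* is ON.
GorM is produced constitutively and is active.
Palatinose is present, so MibF is active.
With repressor GorM bound, *fubQ* is not transcribed.
→ *fubQ* is OFF.
3 of the 4 genes are transcribed.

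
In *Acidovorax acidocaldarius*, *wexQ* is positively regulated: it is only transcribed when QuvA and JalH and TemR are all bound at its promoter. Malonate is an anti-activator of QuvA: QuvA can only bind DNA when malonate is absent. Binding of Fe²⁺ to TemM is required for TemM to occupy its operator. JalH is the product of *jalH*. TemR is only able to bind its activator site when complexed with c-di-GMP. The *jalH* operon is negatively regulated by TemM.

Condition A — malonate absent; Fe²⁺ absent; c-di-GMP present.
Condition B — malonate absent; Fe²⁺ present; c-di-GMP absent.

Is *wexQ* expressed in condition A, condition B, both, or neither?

A only

Condition A:
Malonate is absent, so QuvA is active.
Fe²⁺ is absent, so TemM is inactive.
With no repressor bound, *jalH* is transcribed.
So JalH is produced and active.
c-di-GMP is present, so TemR is active.
No repressor is bound and QuvA and JalH and TemR are active, so *wexQ* is transcribed.
→ *wexQ* is ON in A.
Condition B:
Malonate is absent, so QuvA is active.
Fe²⁺ is present, so TemM is active.
With repressor TemM bound, *jalH* is not transcribed.
So JalH is not produced.
c-di-GMP is absent, so TemR is inactive.
Required activator JalH is absent, so *wexQ* is not transcribed.
→ *wexQ* is OFF in B.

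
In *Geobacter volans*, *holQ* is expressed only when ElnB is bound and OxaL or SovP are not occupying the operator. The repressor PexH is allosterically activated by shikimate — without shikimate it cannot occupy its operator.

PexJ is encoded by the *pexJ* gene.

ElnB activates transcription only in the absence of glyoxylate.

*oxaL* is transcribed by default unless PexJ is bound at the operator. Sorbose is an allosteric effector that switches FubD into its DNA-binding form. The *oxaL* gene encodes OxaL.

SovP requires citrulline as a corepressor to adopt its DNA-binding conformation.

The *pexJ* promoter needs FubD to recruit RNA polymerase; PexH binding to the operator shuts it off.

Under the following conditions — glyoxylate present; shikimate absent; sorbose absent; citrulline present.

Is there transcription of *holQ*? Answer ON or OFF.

Glyoxylate is present, so ElnB is inactive.
Shikimate is absent, so PexH is inactive.
Sorbose is absent, so FubD is inactive.
Required activator FubD is absent, so *pexJ* is not transcribed.
So PexJ is not produced.
With no repressor bound, *oxaL* is transcribed.
So OxaL is produced and active.
Citrulline is present, so SovP is active.
With repressor OxaL bound, *holQ* is not transcribed.

OFF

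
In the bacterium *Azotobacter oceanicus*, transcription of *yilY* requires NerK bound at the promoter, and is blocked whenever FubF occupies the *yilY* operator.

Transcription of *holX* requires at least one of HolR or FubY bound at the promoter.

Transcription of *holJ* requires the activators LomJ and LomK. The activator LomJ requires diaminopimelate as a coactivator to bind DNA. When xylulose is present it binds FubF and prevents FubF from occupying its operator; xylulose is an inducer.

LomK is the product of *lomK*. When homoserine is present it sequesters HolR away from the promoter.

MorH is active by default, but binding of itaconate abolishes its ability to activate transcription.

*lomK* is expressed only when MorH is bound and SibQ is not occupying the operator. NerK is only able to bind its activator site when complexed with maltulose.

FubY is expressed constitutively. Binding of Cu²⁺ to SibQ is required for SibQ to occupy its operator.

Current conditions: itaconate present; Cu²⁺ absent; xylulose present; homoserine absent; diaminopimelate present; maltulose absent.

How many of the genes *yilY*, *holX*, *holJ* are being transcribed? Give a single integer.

Maltulose is absent, so NerK is inactive.
Xylulose is present, so FubF is inactive.
Required activator NerK is absent, so *yilY* is not transcribed.
→ *yilY* is OFF.
Homoserine is absent, so HolR is active.
FubY is produced constitutively and is active.
Activator HolR is present, so *holX* is transcribed.
→ *holX* is ON.
Diaminopimelate is present, so LomJ is active.
Itaconate is present, so MorH is inactive.
Cu²⁺ is absent, so SibQ is inactive.
Required activator MorH is absent, so *lomK* is not transcribed.
So LomK is not produced.
Required activator LomK is absent, so *holJ* is not transcribed.
→ *holJ* is OFF.
1 of the 3 genes is transcribed.

1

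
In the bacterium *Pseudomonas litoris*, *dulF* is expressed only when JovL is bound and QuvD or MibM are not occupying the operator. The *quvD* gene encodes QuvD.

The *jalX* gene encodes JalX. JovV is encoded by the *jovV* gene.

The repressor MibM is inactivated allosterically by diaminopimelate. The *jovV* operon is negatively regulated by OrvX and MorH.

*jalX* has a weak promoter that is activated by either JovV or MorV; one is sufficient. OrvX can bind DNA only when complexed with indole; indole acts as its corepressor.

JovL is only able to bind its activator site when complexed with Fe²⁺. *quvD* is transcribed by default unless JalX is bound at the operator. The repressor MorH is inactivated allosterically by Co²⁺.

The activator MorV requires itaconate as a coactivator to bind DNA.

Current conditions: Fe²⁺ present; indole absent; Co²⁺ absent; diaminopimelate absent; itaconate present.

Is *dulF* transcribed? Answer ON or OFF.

Indole is absent, so OrvX is inactive.
Co²⁺ is absent, so MorH is active.
With repressor MorH bound, *jovV* is not transcribed.
So JovV is not produced.
Itaconate is present, so MorV is active.
Activator MorV is present, so *jalX* is transcribed.
So JalX is produced and active.
With repressor JalX bound, *quvD* is not transcribed.
So QuvD is not produced.
Fe²⁺ is present, so JovL is active.
Diaminopimelate is absent, so MibM is active.
With repressor MibM bound, *dulF* is not transcribed.

OFF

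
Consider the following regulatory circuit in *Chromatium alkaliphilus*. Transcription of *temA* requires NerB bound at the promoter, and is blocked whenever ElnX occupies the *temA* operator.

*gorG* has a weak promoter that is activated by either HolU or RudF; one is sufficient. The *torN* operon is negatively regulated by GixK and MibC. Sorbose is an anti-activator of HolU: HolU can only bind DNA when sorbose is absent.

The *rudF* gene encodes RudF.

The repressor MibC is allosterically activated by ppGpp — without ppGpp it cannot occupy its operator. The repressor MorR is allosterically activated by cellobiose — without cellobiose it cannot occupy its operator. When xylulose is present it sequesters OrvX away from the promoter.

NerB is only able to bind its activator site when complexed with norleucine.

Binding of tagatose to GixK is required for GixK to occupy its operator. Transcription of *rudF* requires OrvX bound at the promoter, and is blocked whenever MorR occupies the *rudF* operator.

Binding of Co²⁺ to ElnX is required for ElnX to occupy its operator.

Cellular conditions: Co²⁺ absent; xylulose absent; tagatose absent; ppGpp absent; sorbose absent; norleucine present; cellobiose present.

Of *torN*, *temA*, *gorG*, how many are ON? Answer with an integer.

3

Tagatose is absent, so GixK is inactive.
ppGpp is absent, so MibC is inactive.
With no repressor bound, *torN* is transcribed.
→ *torN* is ON.
Norleucine is present, so NerB is active.
Co²⁺ is absent, so ElnX is inactive.
No repressor is bound and NerB is active, so *temA* is transcribed.
→ *temA* is ON.
Sorbose is absent, so HolU is active.
Xylulose is absent, so OrvX is active.
Cellobiose is present, so MorR is active.
With repressor MorR bound, *rudF* is not transcribed.
So RudF is not produced.
Activator HolU is present, so *gorG* is transcribed.
→ *gorG* is ON.
3 of the 3 genes are transcribed.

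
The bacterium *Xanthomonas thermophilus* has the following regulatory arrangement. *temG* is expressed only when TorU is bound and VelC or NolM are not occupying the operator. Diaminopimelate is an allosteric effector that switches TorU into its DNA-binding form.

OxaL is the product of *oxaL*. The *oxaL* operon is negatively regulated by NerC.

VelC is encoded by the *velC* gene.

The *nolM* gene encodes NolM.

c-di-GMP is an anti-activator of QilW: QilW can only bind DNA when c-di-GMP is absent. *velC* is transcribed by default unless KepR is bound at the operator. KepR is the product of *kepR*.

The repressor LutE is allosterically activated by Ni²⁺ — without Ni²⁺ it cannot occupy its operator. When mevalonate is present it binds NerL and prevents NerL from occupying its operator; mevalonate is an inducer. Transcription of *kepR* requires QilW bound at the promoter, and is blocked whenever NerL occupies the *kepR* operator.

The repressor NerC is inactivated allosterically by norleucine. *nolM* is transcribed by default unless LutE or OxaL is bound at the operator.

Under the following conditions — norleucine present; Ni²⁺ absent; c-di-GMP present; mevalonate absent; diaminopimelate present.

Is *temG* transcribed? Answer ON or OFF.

OFF

Mevalonate is absent, so NerL is active.
c-di-GMP is present, so QilW is inactive.
With repressor NerL bound, *kepR* is not transcribed.
So KepR is not produced.
With no repressor bound, *velC* is transcribed.
So VelC is produced and active.
Diaminopimelate is present, so TorU is active.
Ni²⁺ is absent, so LutE is inactive.
Norleucine is present, so NerC is inactive.
With no repressor bound, *oxaL* is transcribed.
So OxaL is produced and active.
With repressor OxaL bound, *nolM* is not transcribed.
So NolM is not produced.
With repressor VelC bound, *temG* is not transcribed.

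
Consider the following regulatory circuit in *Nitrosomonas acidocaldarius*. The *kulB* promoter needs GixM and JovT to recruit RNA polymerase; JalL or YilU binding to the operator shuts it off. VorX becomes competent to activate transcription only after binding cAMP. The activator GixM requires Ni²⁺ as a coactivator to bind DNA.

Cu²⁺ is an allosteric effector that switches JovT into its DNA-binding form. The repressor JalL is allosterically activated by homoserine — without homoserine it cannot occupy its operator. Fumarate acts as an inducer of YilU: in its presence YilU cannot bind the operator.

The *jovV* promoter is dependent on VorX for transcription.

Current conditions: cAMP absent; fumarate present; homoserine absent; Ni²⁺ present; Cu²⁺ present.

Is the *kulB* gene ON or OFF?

Homoserine is absent, so JalL is inactive.
Fumarate is present, so YilU is inactive.
Ni²⁺ is present, so GixM is active.
Cu²⁺ is present, so JovT is active.
No repressor is bound and GixM and JovT are active, so *kulB* is transcribed.

ON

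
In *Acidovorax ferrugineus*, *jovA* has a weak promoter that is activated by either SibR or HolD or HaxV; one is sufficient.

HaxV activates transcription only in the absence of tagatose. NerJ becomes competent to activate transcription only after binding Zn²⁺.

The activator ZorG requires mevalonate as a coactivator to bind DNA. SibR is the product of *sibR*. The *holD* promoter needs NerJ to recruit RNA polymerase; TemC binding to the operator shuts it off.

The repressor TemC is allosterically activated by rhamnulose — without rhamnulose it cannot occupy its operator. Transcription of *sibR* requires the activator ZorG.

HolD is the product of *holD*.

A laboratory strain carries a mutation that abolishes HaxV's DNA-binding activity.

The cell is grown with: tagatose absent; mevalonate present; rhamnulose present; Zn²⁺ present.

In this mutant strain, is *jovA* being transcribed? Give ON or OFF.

Mevalonate is present, so ZorG is active.
No repressor is bound and ZorG is active, so *sibR* is transcribed.
So SibR is produced and active.
Rhamnulose is present, so TemC is active.
Zn²⁺ is present, so NerJ is active.
With repressor TemC bound, *holD* is not transcribed.
So HolD is not produced.
HaxV is non-functional in this strain, so it has no effect.
Activator SibR is present, so *jovA* is transcribed.

ON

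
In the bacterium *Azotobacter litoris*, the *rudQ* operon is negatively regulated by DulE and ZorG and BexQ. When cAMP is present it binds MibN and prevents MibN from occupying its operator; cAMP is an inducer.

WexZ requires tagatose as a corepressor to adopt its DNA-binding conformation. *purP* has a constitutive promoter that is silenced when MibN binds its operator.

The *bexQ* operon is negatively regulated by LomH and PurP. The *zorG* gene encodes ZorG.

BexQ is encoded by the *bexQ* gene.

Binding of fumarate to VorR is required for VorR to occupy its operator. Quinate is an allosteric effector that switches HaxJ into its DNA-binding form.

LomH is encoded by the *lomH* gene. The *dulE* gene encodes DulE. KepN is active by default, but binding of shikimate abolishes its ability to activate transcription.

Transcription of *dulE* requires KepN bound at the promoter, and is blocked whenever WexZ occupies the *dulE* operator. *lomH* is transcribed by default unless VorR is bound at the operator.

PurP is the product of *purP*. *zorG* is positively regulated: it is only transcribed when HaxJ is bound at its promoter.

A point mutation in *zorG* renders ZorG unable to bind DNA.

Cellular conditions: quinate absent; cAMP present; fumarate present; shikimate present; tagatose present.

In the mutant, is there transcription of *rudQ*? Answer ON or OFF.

Shikimate is present, so KepN is inactive.
Tagatose is present, so WexZ is active.
With repressor WexZ bound, *dulE* is not transcribed.
So DulE is not produced.
ZorG is non-functional in this strain, so it has no effect.
Fumarate is present, so VorR is active.
With repressor VorR bound, *lomH* is not transcribed.
So LomH is not produced.
cAMP is present, so MibN is inactive.
With no repressor bound, *purP* is transcribed.
So PurP is produced and active.
With repressor PurP bound, *bexQ* is not transcribed.
So BexQ is not produced.
With no repressor bound, *rudQ* is transcribed.

ON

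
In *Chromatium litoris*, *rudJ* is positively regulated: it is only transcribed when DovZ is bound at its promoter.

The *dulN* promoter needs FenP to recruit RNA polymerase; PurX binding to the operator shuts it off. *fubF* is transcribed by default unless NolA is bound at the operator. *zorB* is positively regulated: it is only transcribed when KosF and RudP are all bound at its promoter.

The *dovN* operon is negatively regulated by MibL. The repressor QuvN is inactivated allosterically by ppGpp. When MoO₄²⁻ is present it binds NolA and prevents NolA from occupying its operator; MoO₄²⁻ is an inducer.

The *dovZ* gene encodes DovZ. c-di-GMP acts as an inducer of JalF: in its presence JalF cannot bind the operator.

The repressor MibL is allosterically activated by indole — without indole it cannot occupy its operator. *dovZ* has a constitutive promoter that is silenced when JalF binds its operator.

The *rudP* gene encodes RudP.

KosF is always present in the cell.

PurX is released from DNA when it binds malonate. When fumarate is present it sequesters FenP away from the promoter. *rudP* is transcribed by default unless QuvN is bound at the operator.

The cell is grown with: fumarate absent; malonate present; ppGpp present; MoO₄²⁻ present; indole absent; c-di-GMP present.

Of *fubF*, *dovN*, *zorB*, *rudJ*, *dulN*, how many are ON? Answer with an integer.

MoO₄²⁻ is present, so NolA is inactive.
With no repressor bound, *fubF* is transcribed.
→ *fubF* is ON.
Indole is absent, so MibL is inactive.
With no repressor bound, *dovN* is transcribed.
→ *dovN* is ON.
KosF is produced constitutively and is active.
ppGpp is present, so QuvN is inactive.
With no repressor bound, *rudP* is transcribed.
So RudP is produced and active.
No repressor is bound and KosF and RudP are active, so *zorB* is transcribed.
→ *zorB* is ON.
c-di-GMP is present, so JalF is inactive.
With no repressor bound, *dovZ* is transcribed.
So DovZ is produced and active.
No repressor is bound and DovZ is active, so *rudJ* is transcribed.
→ *rudJ* is ON.
Malonate is present, so PurX is inactive.
Fumarate is absent, so FenP is active.
No repressor is bound and FenP is active, so *dulN* is transcribed.
→ *dulN* is ON.
5 of the 5 genes are transcribed.

5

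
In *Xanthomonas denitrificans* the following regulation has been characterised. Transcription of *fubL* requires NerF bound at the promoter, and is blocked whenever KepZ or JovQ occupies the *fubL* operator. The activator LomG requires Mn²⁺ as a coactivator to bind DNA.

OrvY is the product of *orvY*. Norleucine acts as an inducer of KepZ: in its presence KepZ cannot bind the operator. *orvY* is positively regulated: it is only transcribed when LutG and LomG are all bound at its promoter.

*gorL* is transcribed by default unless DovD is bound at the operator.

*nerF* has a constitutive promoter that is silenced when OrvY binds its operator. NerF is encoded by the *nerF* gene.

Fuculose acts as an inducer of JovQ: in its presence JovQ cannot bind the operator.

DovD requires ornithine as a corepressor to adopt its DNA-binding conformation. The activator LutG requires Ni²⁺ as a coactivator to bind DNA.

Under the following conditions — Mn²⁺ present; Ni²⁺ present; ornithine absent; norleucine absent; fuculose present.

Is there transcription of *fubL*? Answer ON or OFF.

Norleucine is absent, so KepZ is active.
Fuculose is present, so JovQ is inactive.
Ni²⁺ is present, so LutG is active.
Mn²⁺ is present, so LomG is active.
No repressor is bound and LutG and LomG are active, so *orvY* is transcribed.
So OrvY is produced and active.
With repressor OrvY bound, *nerF* is not transcribed.
So NerF is not produced.
With repressor KepZ bound, *fubL* is not transcribed.

OFF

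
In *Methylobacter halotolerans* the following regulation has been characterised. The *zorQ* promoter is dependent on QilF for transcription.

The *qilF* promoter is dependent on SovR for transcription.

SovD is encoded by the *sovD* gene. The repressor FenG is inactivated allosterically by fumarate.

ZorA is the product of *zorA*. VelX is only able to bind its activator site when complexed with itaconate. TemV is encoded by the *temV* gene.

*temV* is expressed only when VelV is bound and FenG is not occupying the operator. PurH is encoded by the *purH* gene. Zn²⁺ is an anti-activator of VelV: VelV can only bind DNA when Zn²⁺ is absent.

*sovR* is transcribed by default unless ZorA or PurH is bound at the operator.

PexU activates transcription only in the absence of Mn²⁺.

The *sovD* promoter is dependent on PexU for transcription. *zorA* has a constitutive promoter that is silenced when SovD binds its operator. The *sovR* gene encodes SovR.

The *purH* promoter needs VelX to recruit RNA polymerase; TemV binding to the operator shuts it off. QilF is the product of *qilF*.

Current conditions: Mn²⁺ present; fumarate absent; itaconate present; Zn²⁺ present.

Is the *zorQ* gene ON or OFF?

OFF

Mn²⁺ is present, so PexU is inactive.
Required activator PexU is absent, so *sovD* is not transcribed.
So SovD is not produced.
With no repressor bound, *zorA* is transcribed.
So ZorA is produced and active.
Itaconate is present, so VelX is active.
Zn²⁺ is present, so VelV is inactive.
Fumarate is absent, so FenG is active.
With repressor FenG bound, *temV* is not transcribed.
So TemV is not produced.
No repressor is bound and VelX is active, so *purH* is transcribed.
So PurH is produced and active.
With repressor ZorA bound, *sovR* is not transcribed.
So SovR is not produced.
Required activator SovR is absent, so *qilF* is not transcribed.
So QilF is not produced.
Required activator QilF is absent, so *zorQ* is not transcribed.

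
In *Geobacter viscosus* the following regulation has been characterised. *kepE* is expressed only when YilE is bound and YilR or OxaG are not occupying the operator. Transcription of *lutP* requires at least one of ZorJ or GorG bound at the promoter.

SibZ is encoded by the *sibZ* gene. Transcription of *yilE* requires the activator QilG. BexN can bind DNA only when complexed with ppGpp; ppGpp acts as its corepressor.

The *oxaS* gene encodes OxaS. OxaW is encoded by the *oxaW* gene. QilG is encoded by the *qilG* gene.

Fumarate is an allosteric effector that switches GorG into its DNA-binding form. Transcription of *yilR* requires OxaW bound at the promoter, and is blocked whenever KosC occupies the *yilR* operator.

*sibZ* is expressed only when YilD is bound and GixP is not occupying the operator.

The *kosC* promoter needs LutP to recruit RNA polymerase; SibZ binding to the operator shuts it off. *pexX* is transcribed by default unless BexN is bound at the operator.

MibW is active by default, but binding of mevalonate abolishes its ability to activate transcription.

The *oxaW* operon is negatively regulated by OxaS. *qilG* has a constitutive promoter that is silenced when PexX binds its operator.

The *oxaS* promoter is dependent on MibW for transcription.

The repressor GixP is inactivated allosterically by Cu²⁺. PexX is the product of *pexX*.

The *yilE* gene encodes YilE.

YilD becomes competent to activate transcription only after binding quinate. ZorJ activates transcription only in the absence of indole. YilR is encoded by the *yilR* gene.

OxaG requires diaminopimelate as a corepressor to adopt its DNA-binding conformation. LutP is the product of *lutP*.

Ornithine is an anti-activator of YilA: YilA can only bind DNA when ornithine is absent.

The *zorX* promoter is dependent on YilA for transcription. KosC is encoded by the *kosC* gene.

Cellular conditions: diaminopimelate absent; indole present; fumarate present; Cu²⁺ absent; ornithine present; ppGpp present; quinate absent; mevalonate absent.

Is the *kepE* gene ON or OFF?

Mevalonate is absent, so MibW is active.
No repressor is bound and MibW is active, so *oxaS* is transcribed.
So OxaS is produced and active.
With repressor OxaS bound, *oxaW* is not transcribed.
So OxaW is not produced.
Indole is present, so ZorJ is inactive.
Fumarate is present, so GorG is active.
Activator GorG is present, so *lutP* is transcribed.
So LutP is produced and active.
Cu²⁺ is absent, so GixP is active.
Quinate is absent, so YilD is inactive.
With repressor GixP bound, *sibZ* is not transcribed.
So SibZ is not produced.
No repressor is bound and LutP is active, so *kosC* is transcribed.
So KosC is produced and active.
With repressor KosC bound, *yilR* is not transcribed.
So YilR is not produced.
Diaminopimelate is absent, so OxaG is inactive.
ppGpp is present, so BexN is active.
With repressor BexN bound, *pexX* is not transcribed.
So PexX is not produced.
With no repressor bound, *qilG* is transcribed.
So QilG is produced and active.
No repressor is bound and QilG is active, so *yilE* is transcribed.
So YilE is produced and active.
No repressor is bound and YilE is active, so *kepE* is transcribed.

ON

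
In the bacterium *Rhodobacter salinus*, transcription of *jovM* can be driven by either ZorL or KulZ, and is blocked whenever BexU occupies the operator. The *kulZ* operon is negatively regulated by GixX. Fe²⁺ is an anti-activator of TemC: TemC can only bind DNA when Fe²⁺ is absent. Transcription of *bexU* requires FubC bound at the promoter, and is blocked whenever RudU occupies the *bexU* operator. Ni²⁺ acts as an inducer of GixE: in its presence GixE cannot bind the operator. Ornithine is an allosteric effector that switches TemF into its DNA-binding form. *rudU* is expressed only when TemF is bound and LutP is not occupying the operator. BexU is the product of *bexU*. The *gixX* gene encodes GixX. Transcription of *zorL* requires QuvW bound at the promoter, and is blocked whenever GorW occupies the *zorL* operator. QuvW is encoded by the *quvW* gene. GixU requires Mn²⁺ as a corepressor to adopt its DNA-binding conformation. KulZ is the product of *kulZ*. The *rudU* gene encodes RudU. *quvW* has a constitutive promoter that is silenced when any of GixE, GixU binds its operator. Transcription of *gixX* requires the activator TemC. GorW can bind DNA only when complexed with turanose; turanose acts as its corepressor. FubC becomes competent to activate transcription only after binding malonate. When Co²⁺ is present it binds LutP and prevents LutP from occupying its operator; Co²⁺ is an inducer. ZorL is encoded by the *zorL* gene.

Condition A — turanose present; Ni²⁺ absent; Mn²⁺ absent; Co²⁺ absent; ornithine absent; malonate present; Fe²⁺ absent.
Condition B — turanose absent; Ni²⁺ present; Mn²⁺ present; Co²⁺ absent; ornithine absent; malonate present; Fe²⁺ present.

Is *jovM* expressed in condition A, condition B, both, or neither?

neither

Condition A:
Turanose is present, so GorW is active.
Ni²⁺ is absent, so GixE is active.
Mn²⁺ is absent, so GixU is inactive.
With repressor GixE bound, *quvW* is not transcribed.
So QuvW is not produced.
With repressor GorW bound, *zorL* is not transcribed.
So ZorL is not produced.
Co²⁺ is absent, so LutP is active.
Ornithine is absent, so TemF is inactive.
With repressor LutP bound, *rudU* is not transcribed.
So RudU is not produced.
Malonate is present, so FubC is active.
No repressor is bound and FubC is active, so *bexU* is transcribed.
So BexU is produced and active.
Fe²⁺ is absent, so TemC is active.
No repressor is bound and TemC is active, so *gixX* is transcribed.
So GixX is produced and active.
With repressor GixX bound, *kulZ* is not transcribed.
So KulZ is not produced.
With repressor BexU bound, *jovM* is not transcribed.
→ *jovM* is OFF in A.
Condition B:
Turanose is absent, so GorW is inactive.
Ni²⁺ is present, so GixE is inactive.
Mn²⁺ is present, so GixU is active.
With repressor GixU bound, *quvW* is not transcribed.
So QuvW is not produced.
Required activator QuvW is absent, so *zorL* is not transcribed.
So ZorL is not produced.
Co²⁺ is absent, so LutP is active.
Ornithine is absent, so TemF is inactive.
With repressor LutP bound, *rudU* is not transcribed.
So RudU is not produced.
Malonate is present, so FubC is active.
No repressor is bound and FubC is active, so *bexU* is transcribed.
So BexU is produced and active.
Fe²⁺ is present, so TemC is inactive.
Required activator TemC is absent, so *gixX* is not transcribed.
So GixX is not produced.
With no repressor bound, *kulZ* is transcribed.
So KulZ is produced and active.
With repressor BexU bound, *jovM* is not transcribed.
→ *jovM* is OFF in B.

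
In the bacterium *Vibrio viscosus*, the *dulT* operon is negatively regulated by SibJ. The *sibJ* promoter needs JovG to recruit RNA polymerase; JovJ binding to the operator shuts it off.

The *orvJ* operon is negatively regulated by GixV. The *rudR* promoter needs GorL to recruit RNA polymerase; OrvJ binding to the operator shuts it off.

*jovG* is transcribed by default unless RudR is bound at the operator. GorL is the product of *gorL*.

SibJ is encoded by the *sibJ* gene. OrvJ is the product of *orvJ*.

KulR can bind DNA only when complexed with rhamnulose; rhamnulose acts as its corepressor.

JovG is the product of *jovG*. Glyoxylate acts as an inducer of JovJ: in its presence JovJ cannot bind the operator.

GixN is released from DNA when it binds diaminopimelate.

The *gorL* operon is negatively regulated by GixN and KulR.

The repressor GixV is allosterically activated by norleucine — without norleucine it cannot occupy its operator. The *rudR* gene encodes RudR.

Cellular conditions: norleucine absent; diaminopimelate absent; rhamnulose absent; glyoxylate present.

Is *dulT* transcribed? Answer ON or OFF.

OFF

Norleucine is absent, so GixV is inactive.
With no repressor bound, *orvJ* is transcribed.
So OrvJ is produced and active.
Diaminopimelate is absent, so GixN is active.
Rhamnulose is absent, so KulR is inactive.
With repressor GixN bound, *gorL* is not transcribed.
So GorL is not produced.
With repressor OrvJ bound, *rudR* is not transcribed.
So RudR is not produced.
With no repressor bound, *jovG* is transcribed.
So JovG is produced and active.
Glyoxylate is present, so JovJ is inactive.
No repressor is bound and JovG is active, so *sibJ* is transcribed.
So SibJ is produced and active.
With repressor SibJ bound, *dulT* is not transcribed.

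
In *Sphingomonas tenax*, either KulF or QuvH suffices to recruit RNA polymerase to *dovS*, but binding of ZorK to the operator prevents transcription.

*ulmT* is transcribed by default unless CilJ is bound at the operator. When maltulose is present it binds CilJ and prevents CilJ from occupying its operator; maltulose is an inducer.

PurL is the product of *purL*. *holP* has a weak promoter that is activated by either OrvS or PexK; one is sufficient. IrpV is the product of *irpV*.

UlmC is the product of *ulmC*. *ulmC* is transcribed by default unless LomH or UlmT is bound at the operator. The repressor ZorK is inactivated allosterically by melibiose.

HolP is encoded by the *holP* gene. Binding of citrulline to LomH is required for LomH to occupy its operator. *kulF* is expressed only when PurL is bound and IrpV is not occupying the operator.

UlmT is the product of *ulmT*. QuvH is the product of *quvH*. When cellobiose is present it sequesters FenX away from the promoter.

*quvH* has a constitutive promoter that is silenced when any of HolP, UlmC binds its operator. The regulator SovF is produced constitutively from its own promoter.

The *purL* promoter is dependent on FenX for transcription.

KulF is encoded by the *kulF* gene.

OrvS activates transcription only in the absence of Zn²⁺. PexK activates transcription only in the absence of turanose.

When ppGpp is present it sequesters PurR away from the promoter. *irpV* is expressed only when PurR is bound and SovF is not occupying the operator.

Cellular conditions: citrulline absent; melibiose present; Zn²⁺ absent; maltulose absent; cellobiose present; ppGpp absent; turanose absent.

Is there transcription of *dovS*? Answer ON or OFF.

OFF

Cellobiose is present, so FenX is inactive.
Required activator FenX is absent, so *purL* is not transcribed.
So PurL is not produced.
SovF is produced constitutively and is active.
ppGpp is absent, so PurR is active.
With repressor SovF bound, *irpV* is not transcribed.
So IrpV is not produced.
Required activator PurL is absent, so *kulF* is not transcribed.
So KulF is not produced.
Zn²⁺ is absent, so OrvS is active.
Turanose is absent, so PexK is active.
Activator OrvS is present, so *holP* is transcribed.
So HolP is produced and active.
Citrulline is absent, so LomH is inactive.
Maltulose is absent, so CilJ is active.
With repressor CilJ bound, *ulmT* is not transcribed.
So UlmT is not produced.
With no repressor bound, *ulmC* is transcribed.
So UlmC is produced and active.
With repressor HolP bound, *quvH* is not transcribed.
So QuvH is not produced.
Melibiose is present, so ZorK is inactive.
No activator is available at the *dovS* promoter, so *dovS* is not transcribed.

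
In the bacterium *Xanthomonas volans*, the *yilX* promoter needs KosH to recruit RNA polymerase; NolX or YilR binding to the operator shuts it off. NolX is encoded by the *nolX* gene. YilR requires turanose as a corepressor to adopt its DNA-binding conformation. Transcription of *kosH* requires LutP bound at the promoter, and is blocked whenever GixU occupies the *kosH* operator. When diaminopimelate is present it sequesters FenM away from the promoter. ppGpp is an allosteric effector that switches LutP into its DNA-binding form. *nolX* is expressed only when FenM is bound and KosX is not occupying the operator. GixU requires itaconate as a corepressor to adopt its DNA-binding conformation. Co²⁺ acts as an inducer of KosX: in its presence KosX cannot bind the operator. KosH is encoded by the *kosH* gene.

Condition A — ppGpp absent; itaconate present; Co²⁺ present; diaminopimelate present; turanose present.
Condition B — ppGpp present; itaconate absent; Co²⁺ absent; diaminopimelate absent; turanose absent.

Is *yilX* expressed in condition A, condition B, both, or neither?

B only

Condition A:
ppGpp is absent, so LutP is inactive.
Itaconate is present, so GixU is active.
With repressor GixU bound, *kosH* is not transcribed.
So KosH is not produced.
Co²⁺ is present, so KosX is inactive.
Diaminopimelate is present, so FenM is inactive.
Required activator FenM is absent, so *nolX* is not transcribed.
So NolX is not produced.
Turanose is present, so YilR is active.
With repressor YilR bound, *yilX* is not transcribed.
→ *yilX* is OFF in A.
Condition B:
ppGpp is present, so LutP is active.
Itaconate is absent, so GixU is inactive.
No repressor is bound and LutP is active, so *kosH* is transcribed.
So KosH is produced and active.
Co²⁺ is absent, so KosX is active.
Diaminopimelate is absent, so FenM is active.
With repressor KosX bound, *nolX* is not transcribed.
So NolX is not produced.
Turanose is absent, so YilR is inactive.
No repressor is bound and KosH is active, so *yilX* is transcribed.
→ *yilX* is ON in B.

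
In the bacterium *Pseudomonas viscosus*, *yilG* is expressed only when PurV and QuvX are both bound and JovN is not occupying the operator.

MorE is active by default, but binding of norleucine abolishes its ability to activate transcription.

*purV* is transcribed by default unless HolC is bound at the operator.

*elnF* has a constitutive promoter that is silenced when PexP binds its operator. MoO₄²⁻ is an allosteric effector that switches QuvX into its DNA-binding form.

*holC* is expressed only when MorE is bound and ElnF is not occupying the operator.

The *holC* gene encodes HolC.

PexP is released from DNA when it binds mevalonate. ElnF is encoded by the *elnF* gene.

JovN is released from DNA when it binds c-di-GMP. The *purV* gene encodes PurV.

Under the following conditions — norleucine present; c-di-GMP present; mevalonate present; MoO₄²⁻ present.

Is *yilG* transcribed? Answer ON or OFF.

ON

Norleucine is present, so MorE is inactive.
Mevalonate is present, so PexP is inactive.
With no repressor bound, *elnF* is transcribed.
So ElnF is produced and active.
With repressor ElnF bound, *holC* is not transcribed.
So HolC is not produced.
With no repressor bound, *purV* is transcribed.
So PurV is produced and active.
MoO₄²⁻ is present, so QuvX is active.
c-di-GMP is present, so JovN is inactive.
No repressor is bound and PurV and QuvX are active, so *yilG* is transcribed.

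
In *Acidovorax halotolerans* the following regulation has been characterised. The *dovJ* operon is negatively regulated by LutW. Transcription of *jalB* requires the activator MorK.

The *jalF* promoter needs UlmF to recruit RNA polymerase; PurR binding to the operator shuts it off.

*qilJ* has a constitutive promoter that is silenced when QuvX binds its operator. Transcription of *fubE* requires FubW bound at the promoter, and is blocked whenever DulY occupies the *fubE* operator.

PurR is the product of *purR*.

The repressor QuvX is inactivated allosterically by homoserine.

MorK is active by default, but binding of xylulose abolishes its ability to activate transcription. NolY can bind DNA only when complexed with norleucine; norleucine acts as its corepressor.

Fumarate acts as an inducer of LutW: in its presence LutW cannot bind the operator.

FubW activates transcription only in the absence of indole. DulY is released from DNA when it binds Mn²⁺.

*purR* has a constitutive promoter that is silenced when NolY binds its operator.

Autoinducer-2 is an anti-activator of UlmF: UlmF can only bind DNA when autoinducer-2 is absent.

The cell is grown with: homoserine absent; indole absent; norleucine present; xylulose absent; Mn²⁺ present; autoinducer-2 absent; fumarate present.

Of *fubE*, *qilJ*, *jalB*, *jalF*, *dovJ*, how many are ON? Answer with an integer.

Indole is absent, so FubW is active.
Mn²⁺ is present, so DulY is inactive.
No repressor is bound and FubW is active, so *fubE* is transcribed.
→ *fubE* is ON.
Homoserine is absent, so QuvX is active.
With repressor QuvX bound, *qilJ* is not transcribed.
→ *qilJ* is OFF.
Xylulose is absent, so MorK is active.
No repressor is bound and MorK is active, so *jalB* is transcribed.
→ *jalB* is ON.
Autoinducer-2 is absent, so UlmF is active.
Norleucine is present, so NolY is active.
With repressor NolY bound, *purR* is not transcribed.
So PurR is not produced.
No repressor is bound and UlmF is active, so *jalF* is transcribed.
→ *jalF* is ON.
Fumarate is present, so LutW is inactive.
With no repressor bound, *dovJ* is transcribed.
→ *dovJ* is ON.
4 of the 5 genes are transcribed.

4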